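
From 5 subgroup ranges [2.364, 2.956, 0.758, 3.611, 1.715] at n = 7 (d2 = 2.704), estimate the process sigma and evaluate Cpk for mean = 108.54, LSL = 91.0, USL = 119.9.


R_bar = (2.364 + 2.956 + 0.758 + 3.611 + 1.715) / 5 = 2.2808
sigma = R_bar / d2 = 2.2808 / 2.704 = 0.84349112
Cp = (USL - LSL)/(6*sigma) = (119.9 - 91.0)/(6*0.84349112) = 5.7104
Cpu = (119.9 - 108.54)/(3*0.84349112) = 4.4893
Cpl = (108.54 - 91.0)/(3*0.84349112) = 6.9315
Cpk = min(Cpu, Cpl) = 4.4893

4.4893


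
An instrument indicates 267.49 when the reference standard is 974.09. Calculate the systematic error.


Systematic error = measured - true
= 267.49 - 974.09
= -706.6000

-706.6000


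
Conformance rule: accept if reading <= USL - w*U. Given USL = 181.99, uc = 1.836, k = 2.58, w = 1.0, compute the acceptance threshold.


U = k * uc = 2.58 * 1.836 = 4.73688
guard band g = w * U = 1.0 * 4.73688 = 4.73688
AL = USL - g = 181.99 - 4.73688
AL = 177.2531

177.2531


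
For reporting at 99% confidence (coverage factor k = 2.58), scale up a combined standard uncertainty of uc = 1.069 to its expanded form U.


U = k * uc
U = 2.58 * 1.069
U = 2.7580

2.7580


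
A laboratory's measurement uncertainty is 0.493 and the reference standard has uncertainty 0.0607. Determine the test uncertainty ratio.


TUR = u_lab / u_ref
= 0.493 / 0.0607
= 8.1219

8.1219


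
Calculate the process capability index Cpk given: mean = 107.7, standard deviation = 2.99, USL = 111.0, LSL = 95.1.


Cpu = (USL - mean) / (3*sigma) = (111.0 - 107.7) / (3*2.99) = 0.3679
Cpl = (mean - LSL) / (3*sigma) = (107.7 - 95.1) / (3*2.99) = 1.4047
Cpk = min(Cpu, Cpl) = 0.3679

0.3679


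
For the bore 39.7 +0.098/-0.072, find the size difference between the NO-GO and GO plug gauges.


GO = nominal - lower_tol (smallest hole = maximum material condition)
GO = 39.7 - 0.072 = 39.628
NO-GO = nominal + upper_tol (largest hole = least material condition)
NO-GO = 39.7 + 0.098 = 39.798
spread = NO-GO - GO = 39.798 - 39.628 = 0.1700

0.1700


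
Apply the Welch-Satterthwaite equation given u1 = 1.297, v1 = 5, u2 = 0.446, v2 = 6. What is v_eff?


uc = sqrt(u1^2 + u2^2) = sqrt(1.297^2 + 0.446^2) = 1.3715411
v_eff = uc^4 / (u1^4/v1 + u2^4/v2)
= 1.3715411^4 / (1.297^4/5 + 0.446^4/6)
= 3.5386312 / 0.57256002
v_eff = 6.1804

6.1804


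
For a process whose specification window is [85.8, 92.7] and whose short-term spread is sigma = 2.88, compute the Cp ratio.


Cp = (USL - LSL) / (6 * sigma)
= (92.7 - 85.8) / (6 * 2.88)
= 6.9000 / 17.2800
= 0.3993

0.3993


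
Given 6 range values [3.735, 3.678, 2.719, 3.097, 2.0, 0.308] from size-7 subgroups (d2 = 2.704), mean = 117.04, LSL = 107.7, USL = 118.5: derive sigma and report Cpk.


R_bar = (3.735 + 3.678 + 2.719 + 3.097 + 2.0 + 0.308) / 6 = 2.5895
sigma = R_bar / d2 = 2.5895 / 2.704 = 0.95765533
Cp = (USL - LSL)/(6*sigma) = (118.5 - 107.7)/(6*0.95765533) = 1.8796
Cpu = (118.5 - 117.04)/(3*0.95765533) = 0.5082
Cpl = (117.04 - 107.7)/(3*0.95765533) = 3.2510
Cpk = min(Cpu, Cpl) = 0.5082

0.5082


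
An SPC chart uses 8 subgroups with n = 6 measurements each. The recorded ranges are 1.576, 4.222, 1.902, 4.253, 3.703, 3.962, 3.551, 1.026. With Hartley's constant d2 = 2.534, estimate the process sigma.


R_bar = (1.576 + 4.222 + 1.902 + 4.253 + 3.703 + 3.962 + 3.551 + 1.026) / 8
R_bar = 24.195 / 8 = 3.024375
sigma_hat = R_bar / d2 = 3.024375 / 2.534 = 1.1935

1.1935


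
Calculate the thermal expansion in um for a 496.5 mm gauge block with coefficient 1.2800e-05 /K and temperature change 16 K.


dL = L * alpha * dT
= 496.5 * 1.2800e-05 * 16
= 0.1016832 mm
dL_um = 0.1016832 * 1000 = 101.6832 um

101.6832


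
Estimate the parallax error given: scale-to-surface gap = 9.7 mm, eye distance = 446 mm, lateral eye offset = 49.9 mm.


error = h * offset / d
= 9.7 * 49.9 / 446
= 1.0853

1.0853


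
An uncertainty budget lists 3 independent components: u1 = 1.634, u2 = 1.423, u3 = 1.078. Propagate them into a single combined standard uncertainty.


uc = sqrt(1.634^2 + 1.423^2 + 1.078^2)
uc = sqrt(5.856969)
uc = 2.4201

2.4201


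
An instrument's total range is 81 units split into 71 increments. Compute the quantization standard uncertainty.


resolution = range / divisions
resolution = 81 / 71 = 1.1408451
u_res = resolution / (2*sqrt(3))
u_res = 1.1408451 / 3.4641016
u_res = 0.3293

0.3293


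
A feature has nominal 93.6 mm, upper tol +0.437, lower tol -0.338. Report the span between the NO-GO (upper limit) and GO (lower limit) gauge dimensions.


GO = nominal - lower_tol (smallest hole = maximum material condition)
GO = 93.6 - 0.338 = 93.262
NO-GO = nominal + upper_tol (largest hole = least material condition)
NO-GO = 93.6 + 0.437 = 94.037
spread = NO-GO - GO = 94.037 - 93.262 = 0.7750

0.7750


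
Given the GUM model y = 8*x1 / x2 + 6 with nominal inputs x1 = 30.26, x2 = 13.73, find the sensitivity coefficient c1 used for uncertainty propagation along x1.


y = 8*x1 / x2 + 6
dy/dx1 = 8/x2
Evaluate at x2 = 13.73: c1 = 8 / 13.73
c1 = 0.5827

0.5827


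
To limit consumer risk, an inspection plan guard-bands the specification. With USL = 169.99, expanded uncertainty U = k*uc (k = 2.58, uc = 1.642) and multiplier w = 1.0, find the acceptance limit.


U = k * uc = 2.58 * 1.642 = 4.23636
guard band g = w * U = 1.0 * 4.23636 = 4.23636
AL = USL - g = 169.99 - 4.23636
AL = 165.7536

165.7536


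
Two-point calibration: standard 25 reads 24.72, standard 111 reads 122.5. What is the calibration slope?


slope = (y2 - y1) / (x2 - x1)
= (122.5 - 24.72) / (111 - 25)
= 97.7800 / 86
= 1.1370

1.1370


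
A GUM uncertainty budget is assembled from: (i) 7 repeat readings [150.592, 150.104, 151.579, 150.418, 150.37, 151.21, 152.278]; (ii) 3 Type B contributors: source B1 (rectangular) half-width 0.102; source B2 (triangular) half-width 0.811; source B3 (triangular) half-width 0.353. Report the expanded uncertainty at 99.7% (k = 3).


mean = (150.592 + 150.104 + 151.579 + 150.418 + 150.37 + 151.21 + 152.278) / 7 = 150.9358571
s = sqrt(sum((x - mean)^2)/(n-1)) = 0.78408427
u_A = s / sqrt(n) = 0.78408427 / sqrt(7) = 0.296356
u_B1 = 0.102 / sqrt(3) = 0.058889727
u_B2 = 0.811 / sqrt(6) = 0.33108936
u_B3 = 0.353 / sqrt(6) = 0.14411165
uc = sqrt(0.296356^2 + 0.058889727^2 + 0.33108936^2 + 0.14411165^2) = 0.47083247
U = k * uc = 3 * 0.47083247
U = 1.4125

1.4125


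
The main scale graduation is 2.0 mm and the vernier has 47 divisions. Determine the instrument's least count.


LC = MSD / n_div
= 2.0 / 47
= 0.0426

0.0426


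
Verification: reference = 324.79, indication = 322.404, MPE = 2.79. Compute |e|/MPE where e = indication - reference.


e = indication - reference = 322.404 - 324.79 = -2.3860
|e| = 2.3860
ratio = |e| / MPE = 2.3860 / 2.79
ratio = 0.8552

0.8552


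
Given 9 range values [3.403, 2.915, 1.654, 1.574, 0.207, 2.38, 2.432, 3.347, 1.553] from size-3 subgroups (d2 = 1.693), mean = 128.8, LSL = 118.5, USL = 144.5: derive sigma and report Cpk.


R_bar = (3.403 + 2.915 + 1.654 + 1.574 + 0.207 + 2.38 + 2.432 + 3.347 + 1.553) / 9 = 2.1627778
sigma = R_bar / d2 = 2.1627778 / 1.693 = 1.2774825
Cp = (USL - LSL)/(6*sigma) = (144.5 - 118.5)/(6*1.2774825) = 3.3921
Cpu = (144.5 - 128.8)/(3*1.2774825) = 4.0966
Cpl = (128.8 - 118.5)/(3*1.2774825) = 2.6876
Cpk = min(Cpu, Cpl) = 2.6876

2.6876


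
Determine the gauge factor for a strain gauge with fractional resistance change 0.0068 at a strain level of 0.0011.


GF = (dR/R) / epsilon
= 0.0068 / 0.0011
= 6.1818

6.1818


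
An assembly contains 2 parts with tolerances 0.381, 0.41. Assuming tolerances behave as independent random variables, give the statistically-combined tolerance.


RSS = sqrt(0.381^2 + 0.41^2)
= sqrt(0.313261)
= 0.5597

0.5597


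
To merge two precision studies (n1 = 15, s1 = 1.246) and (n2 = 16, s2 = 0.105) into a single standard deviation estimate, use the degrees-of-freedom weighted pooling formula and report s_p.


s_p = sqrt(((n1-1)*s1^2 + (n2-1)*s2^2) / (n1+n2-2))
numerator = (15-1)*1.246^2 + (16-1)*0.105^2 = 21.735224 + 0.165375 = 21.900599
denominator = 15 + 16 - 2 = 29
s_p^2 = 21.900599 / 29 = 0.75519307
s_p = sqrt(0.75519307) = 0.8690

0.8690


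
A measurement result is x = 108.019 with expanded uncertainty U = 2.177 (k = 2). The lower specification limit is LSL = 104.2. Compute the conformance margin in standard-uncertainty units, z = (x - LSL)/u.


u = U / k = 2.177 / 2 = 1.0885
margin = |LSL - x| = |104.2 - 108.019| = 3.819
z = margin / u = 3.819 / 1.0885
z = 3.5085

3.5085


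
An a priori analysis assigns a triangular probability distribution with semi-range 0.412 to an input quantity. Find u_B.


u_B = half_width / sqrt(6)
u_B = 0.412 / 2.4494897
u_B = 0.1682

0.1682


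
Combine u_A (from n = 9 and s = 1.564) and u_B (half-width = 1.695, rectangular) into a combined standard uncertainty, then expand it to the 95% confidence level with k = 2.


u_A = s / sqrt(n) = 1.564 / sqrt(9) = 0.52133333
u_B = half_width / sqrt(3) = 1.695 / sqrt(3) = 0.97860871
uc = sqrt(u_A^2 + u_B^2) = sqrt(0.52133333^2 + 0.97860871^2) = 1.1088117
U = k * uc = 2 * 1.1088117
U = 2.2176

2.2176


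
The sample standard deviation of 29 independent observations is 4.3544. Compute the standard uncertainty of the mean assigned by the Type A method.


u_A = s / sqrt(n)
u_A = 4.3544 / sqrt(29)
u_A = 4.3544 / 5.3851648
u_A = 0.8086

0.8086


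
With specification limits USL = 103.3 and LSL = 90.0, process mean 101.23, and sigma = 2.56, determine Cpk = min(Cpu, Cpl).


Cpu = (USL - mean) / (3*sigma) = (103.3 - 101.23) / (3*2.56) = 0.2695
Cpl = (mean - LSL) / (3*sigma) = (101.23 - 90.0) / (3*2.56) = 1.4622
Cpk = min(Cpu, Cpl) = 0.2695

0.2695


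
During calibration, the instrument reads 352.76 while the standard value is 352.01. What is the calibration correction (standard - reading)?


Correction = standard - reading
= 352.01 - 352.76
= -0.7500

-0.7500


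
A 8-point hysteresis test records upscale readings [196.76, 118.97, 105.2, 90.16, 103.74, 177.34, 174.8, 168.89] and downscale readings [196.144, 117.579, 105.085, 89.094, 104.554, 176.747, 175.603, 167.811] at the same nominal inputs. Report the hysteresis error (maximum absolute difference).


|196.76 - 196.144| = 0.6160
|118.97 - 117.579| = 1.3910
|105.2 - 105.085| = 0.1150
|90.16 - 89.094| = 1.0660
|103.74 - 104.554| = 0.8140
|177.34 - 176.747| = 0.5930
|174.8 - 175.603| = 0.8030
|168.89 - 167.811| = 1.0790
hysteresis = max(diffs) = 1.3910

1.3910


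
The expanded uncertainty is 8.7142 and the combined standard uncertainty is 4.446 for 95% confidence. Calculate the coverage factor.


k = U / uc
k = 8.7142 / 4.446
k = 1.96

1.96


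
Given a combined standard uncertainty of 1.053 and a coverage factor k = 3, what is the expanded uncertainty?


U = k * uc
U = 3 * 1.053
U = 3.1590

3.1590


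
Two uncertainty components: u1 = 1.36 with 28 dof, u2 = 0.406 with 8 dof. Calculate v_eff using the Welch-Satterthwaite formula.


uc = sqrt(u1^2 + u2^2) = sqrt(1.36^2 + 0.406^2) = 1.4193083
v_eff = uc^4 / (u1^4/v1 + u2^4/v2)
= 1.4193083^4 / (1.36^4/28 + 0.406^4/8)
= 4.0579526 / 0.12557565
v_eff = 32.3148

32.3148


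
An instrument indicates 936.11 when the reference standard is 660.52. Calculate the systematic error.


Systematic error = measured - true
= 936.11 - 660.52
= 275.5900

275.5900


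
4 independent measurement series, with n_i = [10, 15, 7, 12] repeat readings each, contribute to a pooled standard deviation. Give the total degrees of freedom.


nu = sum_i (n_i - 1)
nu = ((10 - 1) + (15 - 1) + (7 - 1) + (12 - 1))
nu = 9 + 14 + 6 + 11
nu = 40

40


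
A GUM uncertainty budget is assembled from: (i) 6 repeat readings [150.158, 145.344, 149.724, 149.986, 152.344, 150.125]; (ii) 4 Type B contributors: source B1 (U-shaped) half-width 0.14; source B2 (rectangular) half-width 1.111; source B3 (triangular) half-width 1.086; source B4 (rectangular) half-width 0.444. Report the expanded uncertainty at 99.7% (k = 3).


mean = (150.158 + 145.344 + 149.724 + 149.986 + 152.344 + 150.125) / 6 = 149.6135
s = sqrt(sum((x - mean)^2)/(n-1)) = 2.2975352
u_A = s / sqrt(n) = 2.2975352 / sqrt(6) = 0.93796482
u_B1 = 0.14 / sqrt(2) = 0.098994949
u_B2 = 1.111 / sqrt(3) = 0.64143615
u_B3 = 1.086 / sqrt(6) = 0.44335764
u_B4 = 0.444 / sqrt(3) = 0.25634352
uc = sqrt(0.93796482^2 + 0.098994949^2 + 0.64143615^2 + 0.44335764^2 + 0.25634352^2) = 1.2503185
U = k * uc = 3 * 1.2503185
U = 3.7510

3.7510


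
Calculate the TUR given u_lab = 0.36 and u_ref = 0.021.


TUR = u_lab / u_ref
= 0.36 / 0.021
= 17.1429

17.1429


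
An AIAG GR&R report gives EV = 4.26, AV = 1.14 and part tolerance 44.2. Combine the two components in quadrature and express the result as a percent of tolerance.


GRR = sqrt(EV^2 + AV^2) = sqrt(4.26^2 + 1.14^2) = 4.409898
%GRR = GRR / tol * 100 = 4.409898 / 44.2 * 100
%GRR = 9.9771

9.9771


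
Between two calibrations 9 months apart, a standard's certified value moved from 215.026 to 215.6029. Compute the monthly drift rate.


rate = (v2 - v1) / months
= (215.6029 - 215.026) / 9
= 0.5769 / 9
= 0.0641

0.0641


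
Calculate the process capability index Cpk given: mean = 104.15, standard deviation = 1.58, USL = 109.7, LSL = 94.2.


Cpu = (USL - mean) / (3*sigma) = (109.7 - 104.15) / (3*1.58) = 1.1709
Cpl = (mean - LSL) / (3*sigma) = (104.15 - 94.2) / (3*1.58) = 2.0992
Cpk = min(Cpu, Cpl) = 1.1709

1.1709


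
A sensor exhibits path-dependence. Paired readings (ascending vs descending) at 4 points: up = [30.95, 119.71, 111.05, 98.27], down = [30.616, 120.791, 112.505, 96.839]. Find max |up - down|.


|30.95 - 30.616| = 0.3340
|119.71 - 120.791| = 1.0810
|111.05 - 112.505| = 1.4550
|98.27 - 96.839| = 1.4310
hysteresis = max(diffs) = 1.4550

1.4550


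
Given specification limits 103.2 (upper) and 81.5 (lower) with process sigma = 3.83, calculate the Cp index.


Cp = (USL - LSL) / (6 * sigma)
= (103.2 - 81.5) / (6 * 3.83)
= 21.7000 / 22.9800
= 0.9443

0.9443


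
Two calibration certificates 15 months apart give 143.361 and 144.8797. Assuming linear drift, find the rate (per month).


rate = (v2 - v1) / months
= (144.8797 - 143.361) / 15
= 1.5187 / 15
= 0.1012

0.1012


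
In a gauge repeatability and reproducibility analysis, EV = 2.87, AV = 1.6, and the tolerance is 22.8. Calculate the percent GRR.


GRR = sqrt(EV^2 + AV^2) = sqrt(2.87^2 + 1.6^2) = 3.2858637
%GRR = GRR / tol * 100 = 3.2858637 / 22.8 * 100
%GRR = 14.4117

14.4117


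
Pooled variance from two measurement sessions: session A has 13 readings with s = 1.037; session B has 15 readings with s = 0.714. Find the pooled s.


s_p = sqrt(((n1-1)*s1^2 + (n2-1)*s2^2) / (n1+n2-2))
numerator = (13-1)*1.037^2 + (15-1)*0.714^2 = 12.904428 + 7.137144 = 20.041572
denominator = 13 + 15 - 2 = 26
s_p^2 = 20.041572 / 26 = 0.77082969
s_p = sqrt(0.77082969) = 0.8780

0.8780


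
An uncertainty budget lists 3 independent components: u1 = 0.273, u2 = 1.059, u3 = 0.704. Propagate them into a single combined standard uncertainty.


uc = sqrt(0.273^2 + 1.059^2 + 0.704^2)
uc = sqrt(1.691626)
uc = 1.3006

1.3006


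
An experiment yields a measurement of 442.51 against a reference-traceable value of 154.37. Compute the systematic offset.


Systematic error = measured - true
= 442.51 - 154.37
= 288.1400

288.1400


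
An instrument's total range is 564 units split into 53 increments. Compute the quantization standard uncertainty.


resolution = range / divisions
resolution = 564 / 53 = 10.641509
u_res = resolution / (2*sqrt(3))
u_res = 10.641509 / 3.4641016
u_res = 3.0719

3.0719


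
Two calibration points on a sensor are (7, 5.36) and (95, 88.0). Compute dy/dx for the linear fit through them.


slope = (y2 - y1) / (x2 - x1)
= (88.0 - 5.36) / (95 - 7)
= 82.6400 / 88
= 0.9391

0.9391


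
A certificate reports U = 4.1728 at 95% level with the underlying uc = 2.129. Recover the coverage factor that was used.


k = U / uc
k = 4.1728 / 2.129
k = 1.96

1.96


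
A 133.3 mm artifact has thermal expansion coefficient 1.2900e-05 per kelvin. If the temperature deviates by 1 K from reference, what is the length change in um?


dL = L * alpha * dT
= 133.3 * 1.2900e-05 * 1
= 0.0017196 mm
dL_um = 0.0017196 * 1000 = 1.7196 um

1.7196


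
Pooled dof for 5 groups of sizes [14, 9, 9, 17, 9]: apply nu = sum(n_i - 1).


nu = sum_i (n_i - 1)
nu = ((14 - 1) + (9 - 1) + (9 - 1) + (17 - 1) + (9 - 1))
nu = 13 + 8 + 8 + 16 + 8
nu = 53

53


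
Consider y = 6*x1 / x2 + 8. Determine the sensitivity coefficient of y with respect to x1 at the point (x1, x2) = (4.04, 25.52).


y = 6*x1 / x2 + 8
dy/dx1 = 6/x2
Evaluate at x2 = 25.52: c1 = 6 / 25.52
c1 = 0.2351

0.2351


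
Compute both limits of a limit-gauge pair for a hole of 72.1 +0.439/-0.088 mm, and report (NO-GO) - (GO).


GO = nominal - lower_tol (smallest hole = maximum material condition)
GO = 72.1 - 0.088 = 72.012
NO-GO = nominal + upper_tol (largest hole = least material condition)
NO-GO = 72.1 + 0.439 = 72.539
spread = NO-GO - GO = 72.539 - 72.012 = 0.5270

0.5270


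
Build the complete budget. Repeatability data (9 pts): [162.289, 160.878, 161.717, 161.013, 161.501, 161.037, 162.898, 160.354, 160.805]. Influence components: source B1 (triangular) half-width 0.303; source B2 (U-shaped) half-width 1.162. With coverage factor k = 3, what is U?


mean = (162.289 + 160.878 + 161.717 + 161.013 + 161.501 + 161.037 + 162.898 + 160.354 + 160.805) / 9 = 161.388
s = sqrt(sum((x - mean)^2)/(n-1)) = 0.80201948
u_A = s / sqrt(n) = 0.80201948 / sqrt(9) = 0.26733983
u_B1 = 0.303 / sqrt(6) = 0.12369923
u_B2 = 1.162 / sqrt(2) = 0.82165808
uc = sqrt(0.26733983^2 + 0.12369923^2 + 0.82165808^2) = 0.87286544
U = k * uc = 3 * 0.87286544
U = 2.6186

2.6186


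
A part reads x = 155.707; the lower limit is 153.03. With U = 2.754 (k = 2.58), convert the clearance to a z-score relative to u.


u = U / k = 2.754 / 2.58 = 1.0674419
margin = |LSL - x| = |153.03 - 155.707| = 2.677
z = margin / u = 2.677 / 1.0674419
z = 2.5079

2.5079


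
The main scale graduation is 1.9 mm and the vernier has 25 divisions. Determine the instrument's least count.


LC = MSD / n_div
= 1.9 / 25
= 0.0760

0.0760


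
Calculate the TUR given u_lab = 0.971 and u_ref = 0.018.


TUR = u_lab / u_ref
= 0.971 / 0.018
= 53.9444

53.9444


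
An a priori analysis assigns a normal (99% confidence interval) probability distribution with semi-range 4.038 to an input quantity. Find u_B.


u_B = half_width / 2.576
u_B = 4.038 / 2.576
u_B = 1.5675

1.5675


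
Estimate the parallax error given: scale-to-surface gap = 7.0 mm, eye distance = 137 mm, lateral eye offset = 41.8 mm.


error = h * offset / d
= 7.0 * 41.8 / 137
= 2.1358

2.1358


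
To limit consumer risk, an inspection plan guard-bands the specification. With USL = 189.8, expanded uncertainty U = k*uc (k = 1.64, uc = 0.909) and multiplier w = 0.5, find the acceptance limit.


U = k * uc = 1.64 * 0.909 = 1.49076
guard band g = w * U = 0.5 * 1.49076 = 0.74538
AL = USL - g = 189.8 - 0.74538
AL = 189.0546

189.0546


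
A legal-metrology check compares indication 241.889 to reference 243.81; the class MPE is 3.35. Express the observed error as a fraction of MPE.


e = indication - reference = 241.889 - 243.81 = -1.9210
|e| = 1.9210
ratio = |e| / MPE = 1.9210 / 3.35
ratio = 0.5734

0.5734


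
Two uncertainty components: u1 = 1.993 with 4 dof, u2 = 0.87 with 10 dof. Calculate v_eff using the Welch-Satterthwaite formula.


uc = sqrt(u1^2 + u2^2) = sqrt(1.993^2 + 0.87^2) = 2.1746147
v_eff = uc^4 / (u1^4/v1 + u2^4/v2)
= 2.1746147^4 / (1.993^4/4 + 0.87^4/10)
= 22.36296 / 4.0015831
v_eff = 5.5885

5.5885


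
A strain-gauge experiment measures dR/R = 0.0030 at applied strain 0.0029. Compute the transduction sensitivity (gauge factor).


GF = (dR/R) / epsilon
= 0.0030 / 0.0029
= 1.0345

1.0345


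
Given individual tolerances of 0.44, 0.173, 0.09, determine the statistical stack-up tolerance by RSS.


RSS = sqrt(0.44^2 + 0.173^2 + 0.09^2)
= sqrt(0.231629)
= 0.4813

0.4813


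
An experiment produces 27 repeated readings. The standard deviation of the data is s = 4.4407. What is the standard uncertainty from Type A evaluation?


u_A = s / sqrt(n)
u_A = 4.4407 / sqrt(27)
u_A = 4.4407 / 5.1961524
u_A = 0.8546

0.8546


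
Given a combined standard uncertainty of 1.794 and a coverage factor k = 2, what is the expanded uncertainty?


U = k * uc
U = 2 * 1.794
U = 3.5880

3.5880


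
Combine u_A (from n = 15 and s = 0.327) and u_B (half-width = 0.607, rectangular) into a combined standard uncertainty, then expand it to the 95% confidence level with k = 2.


u_A = s / sqrt(n) = 0.327 / sqrt(15) = 0.084431037
u_B = half_width / sqrt(3) = 0.607 / sqrt(3) = 0.35045161
uc = sqrt(u_A^2 + u_B^2) = sqrt(0.084431037^2 + 0.35045161^2) = 0.36047875
U = k * uc = 2 * 0.36047875
U = 0.7210

0.7210


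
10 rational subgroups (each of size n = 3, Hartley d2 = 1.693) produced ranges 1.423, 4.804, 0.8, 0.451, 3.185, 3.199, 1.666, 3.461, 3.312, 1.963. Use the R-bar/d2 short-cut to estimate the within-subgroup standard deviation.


R_bar = (1.423 + 4.804 + 0.8 + 0.451 + 3.185 + 3.199 + 1.666 + 3.461 + 3.312 + 1.963) / 10
R_bar = 24.264 / 10 = 2.4264
sigma_hat = R_bar / d2 = 2.4264 / 1.693 = 1.4332

1.4332


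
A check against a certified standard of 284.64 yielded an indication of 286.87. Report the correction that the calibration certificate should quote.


Correction = standard - reading
= 284.64 - 286.87
= -2.2300

-2.2300


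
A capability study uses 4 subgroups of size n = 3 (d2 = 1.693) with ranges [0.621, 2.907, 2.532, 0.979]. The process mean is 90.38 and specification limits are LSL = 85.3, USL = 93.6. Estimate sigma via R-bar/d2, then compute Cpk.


R_bar = (0.621 + 2.907 + 2.532 + 0.979) / 4 = 1.75975
sigma = R_bar / d2 = 1.75975 / 1.693 = 1.0394271
Cp = (USL - LSL)/(6*sigma) = (93.6 - 85.3)/(6*1.0394271) = 1.3309
Cpu = (93.6 - 90.38)/(3*1.0394271) = 1.0326
Cpl = (90.38 - 85.3)/(3*1.0394271) = 1.6291
Cpk = min(Cpu, Cpl) = 1.0326

1.0326


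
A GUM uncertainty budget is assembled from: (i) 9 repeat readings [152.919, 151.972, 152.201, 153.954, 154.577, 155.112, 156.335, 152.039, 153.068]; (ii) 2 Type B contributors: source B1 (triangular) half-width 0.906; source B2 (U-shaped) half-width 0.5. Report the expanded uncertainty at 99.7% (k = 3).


mean = (152.919 + 151.972 + 152.201 + 153.954 + 154.577 + 155.112 + 156.335 + 152.039 + 153.068) / 9 = 153.5752222
s = sqrt(sum((x - mean)^2)/(n-1)) = 1.5260971
u_A = s / sqrt(n) = 1.5260971 / sqrt(9) = 0.50869903
u_B1 = 0.906 / sqrt(6) = 0.36987295
u_B2 = 0.5 / sqrt(2) = 0.35355339
uc = sqrt(0.50869903^2 + 0.36987295^2 + 0.35355339^2) = 0.72151279
U = k * uc = 3 * 0.72151279
U = 2.1645

2.1645


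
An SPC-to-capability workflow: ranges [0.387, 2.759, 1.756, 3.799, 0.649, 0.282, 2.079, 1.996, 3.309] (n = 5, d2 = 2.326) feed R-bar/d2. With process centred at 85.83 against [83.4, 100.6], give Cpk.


R_bar = (0.387 + 2.759 + 1.756 + 3.799 + 0.649 + 0.282 + 2.079 + 1.996 + 3.309) / 9 = 1.8906667
sigma = R_bar / d2 = 1.8906667 / 2.326 = 0.81284037
Cp = (USL - LSL)/(6*sigma) = (100.6 - 83.4)/(6*0.81284037) = 3.5267
Cpu = (100.6 - 85.83)/(3*0.81284037) = 6.0569
Cpl = (85.83 - 83.4)/(3*0.81284037) = 0.9965
Cpk = min(Cpu, Cpl) = 0.9965

0.9965


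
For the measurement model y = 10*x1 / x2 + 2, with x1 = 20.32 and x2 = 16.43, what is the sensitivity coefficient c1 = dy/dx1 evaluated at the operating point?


y = 10*x1 / x2 + 2
dy/dx1 = 10/x2
Evaluate at x2 = 16.43: c1 = 10 / 16.43
c1 = 0.6086

0.6086


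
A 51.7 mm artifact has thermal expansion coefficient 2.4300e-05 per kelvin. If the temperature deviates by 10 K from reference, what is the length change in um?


dL = L * alpha * dT
= 51.7 * 2.4300e-05 * 10
= 0.0125631 mm
dL_um = 0.0125631 * 1000 = 12.5631 um

12.5631


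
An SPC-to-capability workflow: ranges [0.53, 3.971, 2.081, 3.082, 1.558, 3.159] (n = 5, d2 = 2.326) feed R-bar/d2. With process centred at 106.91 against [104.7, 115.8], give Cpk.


R_bar = (0.53 + 3.971 + 2.081 + 3.082 + 1.558 + 3.159) / 6 = 2.3968333
sigma = R_bar / d2 = 2.3968333 / 2.326 = 1.0304528
Cp = (USL - LSL)/(6*sigma) = (115.8 - 104.7)/(6*1.0304528) = 1.7953
Cpu = (115.8 - 106.91)/(3*1.0304528) = 2.8758
Cpl = (106.91 - 104.7)/(3*1.0304528) = 0.7149
Cpk = min(Cpu, Cpl) = 0.7149

0.7149


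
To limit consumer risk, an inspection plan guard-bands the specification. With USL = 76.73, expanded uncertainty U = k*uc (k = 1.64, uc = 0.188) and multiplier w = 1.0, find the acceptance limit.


U = k * uc = 1.64 * 0.188 = 0.30832
guard band g = w * U = 1.0 * 0.30832 = 0.30832
AL = USL - g = 76.73 - 0.30832
AL = 76.4217

76.4217


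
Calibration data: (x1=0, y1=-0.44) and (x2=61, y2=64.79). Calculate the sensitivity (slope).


slope = (y2 - y1) / (x2 - x1)
= (64.79 - -0.44) / (61 - 0)
= 65.2300 / 61
= 1.0693

1.0693


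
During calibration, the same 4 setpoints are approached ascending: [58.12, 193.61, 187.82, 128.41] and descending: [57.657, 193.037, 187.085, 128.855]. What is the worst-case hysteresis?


|58.12 - 57.657| = 0.4630
|193.61 - 193.037| = 0.5730
|187.82 - 187.085| = 0.7350
|128.41 - 128.855| = 0.4450
hysteresis = max(diffs) = 0.7350

0.7350


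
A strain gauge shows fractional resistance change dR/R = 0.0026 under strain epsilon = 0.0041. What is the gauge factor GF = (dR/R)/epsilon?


GF = (dR/R) / epsilon
= 0.0026 / 0.0041
= 0.6341

0.6341


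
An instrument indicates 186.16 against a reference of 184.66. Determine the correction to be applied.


Correction = standard - reading
= 184.66 - 186.16
= -1.5000

-1.5000


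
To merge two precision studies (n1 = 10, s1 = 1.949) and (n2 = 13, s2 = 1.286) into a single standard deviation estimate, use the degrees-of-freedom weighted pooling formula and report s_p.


s_p = sqrt(((n1-1)*s1^2 + (n2-1)*s2^2) / (n1+n2-2))
numerator = (10-1)*1.949^2 + (13-1)*1.286^2 = 34.187409 + 19.845552 = 54.032961
denominator = 10 + 13 - 2 = 21
s_p^2 = 54.032961 / 21 = 2.5729981
s_p = sqrt(2.5729981) = 1.6041

1.6041


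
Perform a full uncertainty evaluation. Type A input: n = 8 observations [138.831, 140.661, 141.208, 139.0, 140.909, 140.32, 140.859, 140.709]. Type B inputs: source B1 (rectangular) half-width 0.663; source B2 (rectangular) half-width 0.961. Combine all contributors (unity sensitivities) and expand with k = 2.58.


mean = (138.831 + 140.661 + 141.208 + 139.0 + 140.909 + 140.32 + 140.859 + 140.709) / 8 = 140.312125
s = sqrt(sum((x - mean)^2)/(n-1)) = 0.89861901
u_A = s / sqrt(n) = 0.89861901 / sqrt(8) = 0.3177098
u_B1 = 0.663 / sqrt(3) = 0.38278323
u_B2 = 0.961 / sqrt(3) = 0.55483361
uc = sqrt(0.3177098^2 + 0.38278323^2 + 0.55483361^2) = 0.74518646
U = k * uc = 2.58 * 0.74518646
U = 1.9226

1.9226


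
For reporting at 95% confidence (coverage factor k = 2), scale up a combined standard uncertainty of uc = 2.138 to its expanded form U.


U = k * uc
U = 2 * 2.138
U = 4.2760

4.2760


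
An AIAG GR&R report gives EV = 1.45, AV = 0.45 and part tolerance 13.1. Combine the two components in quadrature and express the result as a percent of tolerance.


GRR = sqrt(EV^2 + AV^2) = sqrt(1.45^2 + 0.45^2) = 1.5182226
%GRR = GRR / tol * 100 = 1.5182226 / 13.1 * 100
%GRR = 11.5895

11.5895


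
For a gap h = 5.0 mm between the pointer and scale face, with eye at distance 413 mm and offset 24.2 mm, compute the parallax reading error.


error = h * offset / d
= 5.0 * 24.2 / 413
= 0.2930

0.2930


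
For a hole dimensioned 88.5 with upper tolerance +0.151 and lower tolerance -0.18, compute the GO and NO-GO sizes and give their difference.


GO = nominal - lower_tol (smallest hole = maximum material condition)
GO = 88.5 - 0.18 = 88.32
NO-GO = nominal + upper_tol (largest hole = least material condition)
NO-GO = 88.5 + 0.151 = 88.651
spread = NO-GO - GO = 88.651 - 88.32 = 0.3310

0.3310


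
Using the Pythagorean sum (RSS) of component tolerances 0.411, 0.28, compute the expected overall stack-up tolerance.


RSS = sqrt(0.411^2 + 0.28^2)
= sqrt(0.247321)
= 0.4973

0.4973


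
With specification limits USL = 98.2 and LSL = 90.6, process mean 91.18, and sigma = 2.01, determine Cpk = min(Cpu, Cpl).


Cpu = (USL - mean) / (3*sigma) = (98.2 - 91.18) / (3*2.01) = 1.1642
Cpl = (mean - LSL) / (3*sigma) = (91.18 - 90.6) / (3*2.01) = 0.0962
Cpk = min(Cpu, Cpl) = 0.0962

0.0962


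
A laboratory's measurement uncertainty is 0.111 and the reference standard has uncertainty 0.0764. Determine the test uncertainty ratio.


TUR = u_lab / u_ref
= 0.111 / 0.0764
= 1.4529

1.4529


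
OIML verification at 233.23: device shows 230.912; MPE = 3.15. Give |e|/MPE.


e = indication - reference = 230.912 - 233.23 = -2.3180
|e| = 2.3180
ratio = |e| / MPE = 2.3180 / 3.15
ratio = 0.7359

0.7359


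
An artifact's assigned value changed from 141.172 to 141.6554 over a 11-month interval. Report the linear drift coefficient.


rate = (v2 - v1) / months
= (141.6554 - 141.172) / 11
= 0.4834 / 11
= 0.0439

0.0439


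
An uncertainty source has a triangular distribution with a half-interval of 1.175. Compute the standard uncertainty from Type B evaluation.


u_B = half_width / sqrt(6)
u_B = 1.175 / 2.4494897
u_B = 0.4797

0.4797


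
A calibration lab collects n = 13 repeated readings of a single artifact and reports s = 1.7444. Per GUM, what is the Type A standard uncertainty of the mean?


u_A = s / sqrt(n)
u_A = 1.7444 / sqrt(13)
u_A = 1.7444 / 3.6055513
u_A = 0.4838

0.4838


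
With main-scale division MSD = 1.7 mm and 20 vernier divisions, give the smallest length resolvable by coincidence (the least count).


LC = MSD / n_div
= 1.7 / 20
= 0.0850

0.0850


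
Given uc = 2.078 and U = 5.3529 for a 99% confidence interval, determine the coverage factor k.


k = U / uc
k = 5.3529 / 2.078
k = 2.576

2.576


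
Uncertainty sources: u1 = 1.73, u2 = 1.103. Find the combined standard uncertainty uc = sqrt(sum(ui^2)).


uc = sqrt(1.73^2 + 1.103^2)
uc = sqrt(4.209509)
uc = 2.0517

2.0517


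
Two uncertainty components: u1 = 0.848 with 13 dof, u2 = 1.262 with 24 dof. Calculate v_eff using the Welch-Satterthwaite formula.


uc = sqrt(u1^2 + u2^2) = sqrt(0.848^2 + 1.262^2) = 1.5204434
v_eff = uc^4 / (u1^4/v1 + u2^4/v2)
= 1.5204434^4 / (0.848^4/13 + 1.262^4/24)
= 5.3441794 / 0.14546586
v_eff = 36.7384

36.7384


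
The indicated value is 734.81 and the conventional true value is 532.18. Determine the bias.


Systematic error = measured - true
= 734.81 - 532.18
= 202.6300

202.6300


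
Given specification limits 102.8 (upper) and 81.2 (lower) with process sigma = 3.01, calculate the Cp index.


Cp = (USL - LSL) / (6 * sigma)
= (102.8 - 81.2) / (6 * 3.01)
= 21.6000 / 18.0600
= 1.1960

1.1960


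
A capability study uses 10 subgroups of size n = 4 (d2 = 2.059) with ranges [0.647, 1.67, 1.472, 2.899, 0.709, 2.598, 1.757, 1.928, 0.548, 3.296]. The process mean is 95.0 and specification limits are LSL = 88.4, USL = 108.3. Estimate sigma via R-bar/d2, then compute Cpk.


R_bar = (0.647 + 1.67 + 1.472 + 2.899 + 0.709 + 2.598 + 1.757 + 1.928 + 0.548 + 3.296) / 10 = 1.7524
sigma = R_bar / d2 = 1.7524 / 2.059 = 0.85109276
Cp = (USL - LSL)/(6*sigma) = (108.3 - 88.4)/(6*0.85109276) = 3.8970
Cpu = (108.3 - 95.0)/(3*0.85109276) = 5.2090
Cpl = (95.0 - 88.4)/(3*0.85109276) = 2.5849
Cpk = min(Cpu, Cpl) = 2.5849

2.5849


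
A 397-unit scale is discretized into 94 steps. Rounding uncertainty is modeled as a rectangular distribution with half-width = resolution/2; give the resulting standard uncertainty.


resolution = range / divisions
resolution = 397 / 94 = 4.2234043
u_res = resolution / (2*sqrt(3))
u_res = 4.2234043 / 3.4641016
u_res = 1.2192

1.2192


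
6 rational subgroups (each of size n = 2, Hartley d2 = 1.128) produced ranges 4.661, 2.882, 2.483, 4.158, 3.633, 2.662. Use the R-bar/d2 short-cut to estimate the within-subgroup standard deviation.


R_bar = (4.661 + 2.882 + 2.483 + 4.158 + 3.633 + 2.662) / 6
R_bar = 20.479 / 6 = 3.4131667
sigma_hat = R_bar / d2 = 3.4131667 / 1.128 = 3.0259

3.0259


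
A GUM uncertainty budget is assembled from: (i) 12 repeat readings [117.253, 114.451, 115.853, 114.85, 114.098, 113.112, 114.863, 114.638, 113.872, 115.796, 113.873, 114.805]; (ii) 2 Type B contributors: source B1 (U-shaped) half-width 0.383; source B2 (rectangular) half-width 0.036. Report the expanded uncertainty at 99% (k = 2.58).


mean = (117.253 + 114.451 + 115.853 + 114.85 + 114.098 + 113.112 + 114.863 + 114.638 + 113.872 + 115.796 + 113.873 + 114.805) / 12 = 114.7886667
s = sqrt(sum((x - mean)^2)/(n-1)) = 1.1009786
u_A = s / sqrt(n) = 1.1009786 / sqrt(12) = 0.31782515
u_B1 = 0.383 / sqrt(2) = 0.2708219
u_B2 = 0.036 / sqrt(3) = 0.02078461
uc = sqrt(0.31782515^2 + 0.2708219^2 + 0.02078461^2) = 0.41807814
U = k * uc = 2.58 * 0.41807814
U = 1.0786

1.0786


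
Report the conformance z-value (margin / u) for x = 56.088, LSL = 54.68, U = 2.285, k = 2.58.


u = U / k = 2.285 / 2.58 = 0.88565891
margin = |LSL - x| = |54.68 - 56.088| = 1.408
z = margin / u = 1.408 / 0.88565891
z = 1.5898

1.5898


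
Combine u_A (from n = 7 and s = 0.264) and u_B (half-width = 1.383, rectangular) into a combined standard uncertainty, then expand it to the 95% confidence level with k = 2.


u_A = s / sqrt(n) = 0.264 / sqrt(7) = 0.099782621
u_B = half_width / sqrt(3) = 1.383 / sqrt(3) = 0.79847542
uc = sqrt(u_A^2 + u_B^2) = sqrt(0.099782621^2 + 0.79847542^2) = 0.80468601
U = k * uc = 2 * 0.80468601
U = 1.6094

1.6094


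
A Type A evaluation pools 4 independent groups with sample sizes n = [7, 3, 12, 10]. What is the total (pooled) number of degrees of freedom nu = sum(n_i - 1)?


nu = sum_i (n_i - 1)
nu = ((7 - 1) + (3 - 1) + (12 - 1) + (10 - 1))
nu = 6 + 2 + 11 + 9
nu = 28

28


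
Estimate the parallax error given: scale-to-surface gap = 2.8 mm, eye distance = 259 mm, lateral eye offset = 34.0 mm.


error = h * offset / d
= 2.8 * 34.0 / 259
= 0.3676

0.3676


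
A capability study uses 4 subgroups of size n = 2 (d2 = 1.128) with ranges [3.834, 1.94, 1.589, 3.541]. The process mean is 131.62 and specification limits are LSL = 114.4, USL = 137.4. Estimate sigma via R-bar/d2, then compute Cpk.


R_bar = (3.834 + 1.94 + 1.589 + 3.541) / 4 = 2.726
sigma = R_bar / d2 = 2.726 / 1.128 = 2.4166667
Cp = (USL - LSL)/(6*sigma) = (137.4 - 114.4)/(6*2.4166667) = 1.5862
Cpu = (137.4 - 131.62)/(3*2.4166667) = 0.7972
Cpl = (131.62 - 114.4)/(3*2.4166667) = 2.3752
Cpk = min(Cpu, Cpl) = 0.7972

0.7972


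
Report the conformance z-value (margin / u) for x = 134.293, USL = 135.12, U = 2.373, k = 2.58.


u = U / k = 2.373 / 2.58 = 0.91976744
margin = |USL - x| = |135.12 - 134.293| = 0.827
z = margin / u = 0.827 / 0.91976744
z = 0.8991

0.8991


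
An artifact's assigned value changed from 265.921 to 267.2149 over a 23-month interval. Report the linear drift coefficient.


rate = (v2 - v1) / months
= (267.2149 - 265.921) / 23
= 1.2939 / 23
= 0.0563

0.0563


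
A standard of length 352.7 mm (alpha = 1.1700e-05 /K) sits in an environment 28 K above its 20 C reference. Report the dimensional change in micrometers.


dL = L * alpha * dT
= 352.7 * 1.1700e-05 * 28
= 0.1155445 mm
dL_um = 0.1155445 * 1000 = 115.5445 um

115.5445


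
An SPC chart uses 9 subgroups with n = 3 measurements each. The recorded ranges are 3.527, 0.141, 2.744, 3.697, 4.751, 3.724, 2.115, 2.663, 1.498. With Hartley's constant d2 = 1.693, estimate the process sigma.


R_bar = (3.527 + 0.141 + 2.744 + 3.697 + 4.751 + 3.724 + 2.115 + 2.663 + 1.498) / 9
R_bar = 24.86 / 9 = 2.7622222
sigma_hat = R_bar / d2 = 2.7622222 / 1.693 = 1.6316

1.6316


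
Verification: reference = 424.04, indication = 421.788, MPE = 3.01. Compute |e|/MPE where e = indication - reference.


e = indication - reference = 421.788 - 424.04 = -2.2520
|e| = 2.2520
ratio = |e| / MPE = 2.2520 / 3.01
ratio = 0.7482

0.7482


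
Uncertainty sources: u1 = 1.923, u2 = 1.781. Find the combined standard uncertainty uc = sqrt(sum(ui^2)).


uc = sqrt(1.923^2 + 1.781^2)
uc = sqrt(6.86989)
uc = 2.6210

2.6210


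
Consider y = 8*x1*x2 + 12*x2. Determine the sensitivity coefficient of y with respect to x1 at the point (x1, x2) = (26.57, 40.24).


y = 8*x1*x2 + 12*x2
dy/dx1 = 8*x2
Evaluate at x2 = 40.24: c1 = 8 * 40.24
c1 = 321.9200

321.9200


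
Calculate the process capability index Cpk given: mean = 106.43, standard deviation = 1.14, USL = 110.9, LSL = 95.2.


Cpu = (USL - mean) / (3*sigma) = (110.9 - 106.43) / (3*1.14) = 1.3070
Cpl = (mean - LSL) / (3*sigma) = (106.43 - 95.2) / (3*1.14) = 3.2836
Cpk = min(Cpu, Cpl) = 1.3070

1.3070


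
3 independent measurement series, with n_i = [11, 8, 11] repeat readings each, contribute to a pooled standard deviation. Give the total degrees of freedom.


nu = sum_i (n_i - 1)
nu = ((11 - 1) + (8 - 1) + (11 - 1))
nu = 10 + 7 + 10
nu = 27

27


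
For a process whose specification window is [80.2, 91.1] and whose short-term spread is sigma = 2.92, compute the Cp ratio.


Cp = (USL - LSL) / (6 * sigma)
= (91.1 - 80.2) / (6 * 2.92)
= 10.9000 / 17.5200
= 0.6221

0.6221


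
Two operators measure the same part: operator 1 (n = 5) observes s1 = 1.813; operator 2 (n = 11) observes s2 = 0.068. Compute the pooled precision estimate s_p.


s_p = sqrt(((n1-1)*s1^2 + (n2-1)*s2^2) / (n1+n2-2))
numerator = (5-1)*1.813^2 + (11-1)*0.068^2 = 13.147876 + 0.04624 = 13.194116
denominator = 5 + 11 - 2 = 14
s_p^2 = 13.194116 / 14 = 0.94243686
s_p = sqrt(0.94243686) = 0.9708

0.9708


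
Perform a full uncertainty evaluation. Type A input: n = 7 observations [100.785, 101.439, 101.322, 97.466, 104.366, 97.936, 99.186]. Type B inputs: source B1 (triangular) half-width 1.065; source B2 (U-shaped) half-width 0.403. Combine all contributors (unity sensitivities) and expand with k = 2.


mean = (100.785 + 101.439 + 101.322 + 97.466 + 104.366 + 97.936 + 99.186) / 7 = 100.3571429
s = sqrt(sum((x - mean)^2)/(n-1)) = 2.3786403
u_A = s / sqrt(n) = 2.3786403 / sqrt(7) = 0.89904153
u_B1 = 1.065 / sqrt(6) = 0.43478443
u_B2 = 0.403 / sqrt(2) = 0.28496403
uc = sqrt(0.89904153^2 + 0.43478443^2 + 0.28496403^2) = 1.0385171
U = k * uc = 2 * 1.0385171
U = 2.0770

2.0770


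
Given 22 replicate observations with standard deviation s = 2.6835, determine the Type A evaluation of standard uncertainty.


u_A = s / sqrt(n)
u_A = 2.6835 / sqrt(22)
u_A = 2.6835 / 4.6904158
u_A = 0.5721

0.5721


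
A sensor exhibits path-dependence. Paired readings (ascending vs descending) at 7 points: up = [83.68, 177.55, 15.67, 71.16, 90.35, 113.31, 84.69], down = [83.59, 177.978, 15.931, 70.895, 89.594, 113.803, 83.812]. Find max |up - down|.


|83.68 - 83.59| = 0.0900
|177.55 - 177.978| = 0.4280
|15.67 - 15.931| = 0.2610
|71.16 - 70.895| = 0.2650
|90.35 - 89.594| = 0.7560
|113.31 - 113.803| = 0.4930
|84.69 - 83.812| = 0.8780
hysteresis = max(diffs) = 0.8780

0.8780


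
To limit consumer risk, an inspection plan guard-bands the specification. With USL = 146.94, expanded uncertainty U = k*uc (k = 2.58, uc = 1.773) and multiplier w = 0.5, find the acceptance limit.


U = k * uc = 2.58 * 1.773 = 4.57434
guard band g = w * U = 0.5 * 4.57434 = 2.28717
AL = USL - g = 146.94 - 2.28717
AL = 144.6528

144.6528


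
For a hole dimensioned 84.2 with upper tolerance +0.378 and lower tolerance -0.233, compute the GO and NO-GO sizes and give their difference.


GO = nominal - lower_tol (smallest hole = maximum material condition)
GO = 84.2 - 0.233 = 83.967
NO-GO = nominal + upper_tol (largest hole = least material condition)
NO-GO = 84.2 + 0.378 = 84.578
spread = NO-GO - GO = 84.578 - 83.967 = 0.6110

0.6110


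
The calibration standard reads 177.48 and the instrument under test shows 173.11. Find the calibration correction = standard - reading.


Correction = standard - reading
= 177.48 - 173.11
= 4.3700

4.3700
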